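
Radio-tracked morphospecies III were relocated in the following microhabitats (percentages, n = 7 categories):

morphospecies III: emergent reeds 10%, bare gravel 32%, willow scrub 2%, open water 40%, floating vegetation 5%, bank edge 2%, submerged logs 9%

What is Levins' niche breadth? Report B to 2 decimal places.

3.52

Convert percentages to proportions (divide by 100).
Σpᵢ² = 0.10² + 0.32² + 0.02² + 0.40² + 0.05² + 0.02² + 0.09² = 0.0100 + 0.1024 + 0.0004 + 0.1600 + 0.0025 + 0.0004 + 0.0081 = 0.2838
B = 1 / 0.2838 = 3.5236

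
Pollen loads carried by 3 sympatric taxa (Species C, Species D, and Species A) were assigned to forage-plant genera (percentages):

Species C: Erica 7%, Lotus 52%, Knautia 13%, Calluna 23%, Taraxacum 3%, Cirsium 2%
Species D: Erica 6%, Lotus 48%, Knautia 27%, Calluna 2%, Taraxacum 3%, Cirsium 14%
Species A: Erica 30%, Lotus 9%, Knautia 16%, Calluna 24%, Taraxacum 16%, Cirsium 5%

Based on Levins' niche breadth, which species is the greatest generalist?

Convert percentages to proportions (divide by 100).
Σp_Cᵢ² = 0.07² + 0.52² + 0.13² + 0.23² + 0.03² + 0.02² = 0.0049 + 0.2704 + 0.0169 + 0.0529 + 0.0009 + 0.0004 = 0.3464
B_C = 1 / 0.3464 = 2.8868
Σp_Dᵢ² = 0.06² + 0.48² + 0.27² + 0.02² + 0.03² + 0.14² = 0.0036 + 0.2304 + 0.0729 + 0.0004 + 0.0009 + 0.0196 = 0.3278
B_D = 1 / 0.3278 = 3.0506
Σp_Aᵢ² = 0.30² + 0.09² + 0.16² + 0.24² + 0.16² + 0.05² = 0.0900 + 0.0081 + 0.0256 + 0.0576 + 0.0256 + 0.0025 = 0.2094
B_A = 1 / 0.2094 = 4.7755
Highest B → broadest niche (most generalist): Species A (B = 4.78).

Species A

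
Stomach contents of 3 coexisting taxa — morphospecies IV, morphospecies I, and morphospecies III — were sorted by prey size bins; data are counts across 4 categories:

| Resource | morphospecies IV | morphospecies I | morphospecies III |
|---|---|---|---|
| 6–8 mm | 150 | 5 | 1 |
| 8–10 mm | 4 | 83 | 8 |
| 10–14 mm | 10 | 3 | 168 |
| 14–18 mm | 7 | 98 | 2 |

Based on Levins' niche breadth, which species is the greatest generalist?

Proportions for morphospecies IV (n=171): 150/171=0.8772, 4/171=0.0234, 10/171=0.0585, 7/171=0.0409
Proportions for morphospecies I (n=189): 5/189=0.0265, 83/189=0.4392, 3/189=0.0159, 98/189=0.5185
Proportions for morphospecies III (n=179): 1/179=0.0056, 8/179=0.0447, 168/179=0.9385, 2/179=0.0112
Σp_IVᵢ² = 0.8772² + 0.0234² + 0.0585² + 0.0409² = 0.769480 + 0.000548 + 0.003422 + 0.001673 = 0.775123
B_IV = 1 / 0.775123 = 1.2901
Σp_Iᵢ² = 0.0265² + 0.4392² + 0.0159² + 0.5185² = 0.000702 + 0.192897 + 0.000253 + 0.268842 = 0.462694
B_I = 1 / 0.462694 = 2.1613
Σp_IIIᵢ² = 0.0056² + 0.0447² + 0.9385² + 0.0112² = 0.000031 + 0.001998 + 0.880782 + 0.000125 = 0.882936
B_III = 1 / 0.882936 = 1.1326
Highest B → broadest niche (most generalist): morphospecies I (B = 2.16).

morphospecies I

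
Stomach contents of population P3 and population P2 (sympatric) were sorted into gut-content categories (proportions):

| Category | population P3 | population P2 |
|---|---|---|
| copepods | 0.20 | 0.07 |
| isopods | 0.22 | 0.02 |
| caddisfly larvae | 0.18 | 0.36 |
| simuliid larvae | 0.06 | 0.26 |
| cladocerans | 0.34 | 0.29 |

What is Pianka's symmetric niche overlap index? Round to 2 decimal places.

0.75

Σ p₁ᵢp₂ᵢ = 0.0140 + 0.0044 + 0.0648 + 0.0156 + 0.0986 = 0.1974
Σp_1ᵢ² = 0.20² + 0.22² + 0.18² + 0.06² + 0.34² = 0.0400 + 0.0484 + 0.0324 + 0.0036 + 0.1156 = 0.2400
Σp_2ᵢ² = 0.07² + 0.02² + 0.36² + 0.26² + 0.29² = 0.0049 + 0.0004 + 0.1296 + 0.0676 + 0.0841 = 0.2866
O = 0.1974 / √(0.2400 × 0.2866) = 0.1974 / 0.26227 = 0.7527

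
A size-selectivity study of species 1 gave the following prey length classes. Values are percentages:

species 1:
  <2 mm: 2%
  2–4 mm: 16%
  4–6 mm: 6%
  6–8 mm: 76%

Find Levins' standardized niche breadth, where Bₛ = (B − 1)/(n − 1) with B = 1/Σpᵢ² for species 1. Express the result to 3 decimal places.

0.216

Convert percentages to proportions (divide by 100).
Σpᵢ² = 0.02² + 0.16² + 0.06² + 0.76² = 0.0004 + 0.0256 + 0.0036 + 0.5776 = 0.6072
B = 1 / 0.6072 = 1.64690
Bₛ = (B − 1)/(n − 1) = (1.64690 − 1)/(4 − 1) = 0.64690/3 = 0.21563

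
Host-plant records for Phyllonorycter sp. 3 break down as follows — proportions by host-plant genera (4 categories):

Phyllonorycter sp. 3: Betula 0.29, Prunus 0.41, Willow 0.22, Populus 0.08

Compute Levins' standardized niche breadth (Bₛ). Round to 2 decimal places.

0.75

Σpᵢ² = 0.29² + 0.41² + 0.22² + 0.08² = 0.0841 + 0.1681 + 0.0484 + 0.0064 = 0.3070
B = 1 / 0.3070 = 3.2573
Bₛ = (B − 1)/(n − 1) = (3.2573 − 1)/(4 − 1) = 2.2573/3 = 0.7524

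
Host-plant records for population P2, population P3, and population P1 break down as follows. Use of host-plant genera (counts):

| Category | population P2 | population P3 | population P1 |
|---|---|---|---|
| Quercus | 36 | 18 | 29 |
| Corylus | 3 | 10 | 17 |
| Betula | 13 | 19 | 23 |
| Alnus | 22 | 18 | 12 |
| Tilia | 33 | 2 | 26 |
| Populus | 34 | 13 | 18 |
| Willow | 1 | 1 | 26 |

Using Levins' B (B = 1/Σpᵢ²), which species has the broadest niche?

Proportions for population P2 (n=142): 36/142=0.2535, 3/142=0.0211, 13/142=0.0915, 22/142=0.1549, 33/142=0.2324, 34/142=0.2394, 1/142=0.0070
Proportions for population P3 (n=81): 18/81=0.2222, 10/81=0.1235, 19/81=0.2346, 18/81=0.2222, 2/81=0.0247, 13/81=0.1605, 1/81=0.0123
Proportions for population P1 (n=151): 29/151=0.1921, 17/151=0.1126, 23/151=0.1523, 12/151=0.0795, 26/151=0.1722, 18/151=0.1192, 26/151=0.1722
Σp_P2ᵢ² = 0.2535² + 0.0211² + 0.0915² + 0.1549² + 0.2324² + 0.2394² + 0.0070² = 0.064262 + 0.000445 + 0.008372 + 0.023994 + 0.054010 + 0.057312 + 0.000049 = 0.208444
B_P2 = 1 / 0.208444 = 4.7975
Σp_P3ᵢ² = 0.2222² + 0.1235² + 0.2346² + 0.2222² + 0.0247² + 0.1605² + 0.0123² = 0.049373 + 0.015252 + 0.055037 + 0.049373 + 0.000610 + 0.025760 + 0.000151 = 0.195556
B_P3 = 1 / 0.195556 = 5.1136
Σp_P1ᵢ² = 0.1921² + 0.1126² + 0.1523² + 0.0795² + 0.1722² + 0.1192² + 0.1722² = 0.036902 + 0.012679 + 0.023195 + 0.006320 + 0.029653 + 0.014209 + 0.029653 = 0.152611
B_P1 = 1 / 0.152611 = 6.5526
Highest B → broadest niche (most generalist): population P1 (B = 6.55).

population P1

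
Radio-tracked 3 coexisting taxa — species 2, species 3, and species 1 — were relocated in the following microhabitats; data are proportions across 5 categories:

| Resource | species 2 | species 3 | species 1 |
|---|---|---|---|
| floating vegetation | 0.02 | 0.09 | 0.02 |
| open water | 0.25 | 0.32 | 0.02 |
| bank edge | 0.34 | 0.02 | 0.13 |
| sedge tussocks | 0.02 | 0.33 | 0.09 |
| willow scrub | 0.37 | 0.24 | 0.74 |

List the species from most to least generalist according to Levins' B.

species 3 > species 2 > species 1

Σp_2ᵢ² = 0.02² + 0.25² + 0.34² + 0.02² + 0.37² = 0.0004 + 0.0625 + 0.1156 + 0.0004 + 0.1369 = 0.3158
B_2 = 1 / 0.3158 = 3.1666
Σp_3ᵢ² = 0.09² + 0.32² + 0.02² + 0.33² + 0.24² = 0.0081 + 0.1024 + 0.0004 + 0.1089 + 0.0576 = 0.2774
B_3 = 1 / 0.2774 = 3.6049
Σp_1ᵢ² = 0.02² + 0.02² + 0.13² + 0.09² + 0.74² = 0.0004 + 0.0004 + 0.0169 + 0.0081 + 0.5476 = 0.5734
B_1 = 1 / 0.5734 = 1.7440
Ranking by B (broadest → narrowest): species 3 (3.60) > species 2 (3.17) > species 1 (1.74)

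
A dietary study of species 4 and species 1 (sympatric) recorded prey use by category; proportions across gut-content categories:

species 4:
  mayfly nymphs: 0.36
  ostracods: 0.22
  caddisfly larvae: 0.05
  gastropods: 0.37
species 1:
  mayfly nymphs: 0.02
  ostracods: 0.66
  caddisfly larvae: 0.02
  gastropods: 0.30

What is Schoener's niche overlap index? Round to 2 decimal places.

Σ|p₁ᵢ − p₂ᵢ| = 0.34 + 0.44 + 0.03 + 0.07 = 0.88
D = 1 − ½ × 0.88 = 1 − 0.440 = 0.5600

0.56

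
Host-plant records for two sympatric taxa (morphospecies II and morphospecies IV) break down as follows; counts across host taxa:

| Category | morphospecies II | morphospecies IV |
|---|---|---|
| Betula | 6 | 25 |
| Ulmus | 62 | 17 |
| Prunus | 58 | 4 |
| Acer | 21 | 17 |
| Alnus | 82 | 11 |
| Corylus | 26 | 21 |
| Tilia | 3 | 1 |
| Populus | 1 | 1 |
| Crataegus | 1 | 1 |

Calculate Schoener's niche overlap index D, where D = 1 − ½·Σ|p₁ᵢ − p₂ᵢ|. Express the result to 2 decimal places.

Proportions for morphospecies II (n=260): 6/260=0.0231, 62/260=0.2385, 58/260=0.2231, 21/260=0.0808, 82/260=0.3154, 26/260=0.1000, 3/260=0.0115, 1/260=0.0038, 1/260=0.0038
Proportions for morphospecies IV (n=98): 25/98=0.2551, 17/98=0.1735, 4/98=0.0408, 17/98=0.1735, 11/98=0.1122, 21/98=0.2143, 1/98=0.0102, 1/98=0.0102, 1/98=0.0102
Σ|p₁ᵢ − p₂ᵢ| = 0.2320 + 0.0650 + 0.1823 + 0.0927 + 0.2032 + 0.1143 + 0.0013 + 0.0064 + 0.0064 = 0.9036
D = 1 − ½ × 0.9036 = 1 − 0.45180 = 0.54820

0.55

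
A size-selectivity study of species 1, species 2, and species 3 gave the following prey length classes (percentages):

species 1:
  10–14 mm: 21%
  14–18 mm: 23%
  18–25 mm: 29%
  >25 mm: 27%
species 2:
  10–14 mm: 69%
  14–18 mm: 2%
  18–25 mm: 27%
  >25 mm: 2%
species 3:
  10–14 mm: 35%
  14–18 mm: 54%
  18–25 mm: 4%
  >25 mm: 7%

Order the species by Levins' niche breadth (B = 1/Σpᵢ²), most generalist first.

species 1 > species 3 > species 2

Convert percentages to proportions (divide by 100).
Σp_1ᵢ² = 0.21² + 0.23² + 0.29² + 0.27² = 0.0441 + 0.0529 + 0.0841 + 0.0729 = 0.2540
B_1 = 1 / 0.2540 = 3.9370
Σp_2ᵢ² = 0.69² + 0.02² + 0.27² + 0.02² = 0.4761 + 0.0004 + 0.0729 + 0.0004 = 0.5498
B_2 = 1 / 0.5498 = 1.8188
Σp_3ᵢ² = 0.35² + 0.54² + 0.04² + 0.07² = 0.1225 + 0.2916 + 0.0016 + 0.0049 = 0.4206
B_3 = 1 / 0.4206 = 2.3776
Ranking by B (broadest → narrowest): species 1 (3.94) > species 3 (2.38) > species 2 (1.82)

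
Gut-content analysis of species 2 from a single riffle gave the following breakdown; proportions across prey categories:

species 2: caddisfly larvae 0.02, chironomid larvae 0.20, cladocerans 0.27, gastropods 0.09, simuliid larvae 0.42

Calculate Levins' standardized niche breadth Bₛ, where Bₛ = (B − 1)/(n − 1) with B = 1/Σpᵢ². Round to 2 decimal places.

0.59

Σpᵢ² = 0.02² + 0.20² + 0.27² + 0.09² + 0.42² = 0.0004 + 0.0400 + 0.0729 + 0.0081 + 0.1764 = 0.2978
B = 1 / 0.2978 = 3.3580
Bₛ = (B − 1)/(n − 1) = (3.3580 − 1)/(5 − 1) = 2.3580/4 = 0.5895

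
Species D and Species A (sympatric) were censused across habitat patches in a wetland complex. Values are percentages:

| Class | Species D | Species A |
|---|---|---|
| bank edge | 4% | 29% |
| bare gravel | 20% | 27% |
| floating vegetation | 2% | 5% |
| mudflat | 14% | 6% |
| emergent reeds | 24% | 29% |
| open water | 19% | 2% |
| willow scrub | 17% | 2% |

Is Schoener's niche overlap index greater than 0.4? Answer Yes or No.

Convert percentages to proportions (divide by 100).
Σ|p₁ᵢ − p₂ᵢ| = 0.25 + 0.07 + 0.03 + 0.08 + 0.05 + 0.17 + 0.15 = 0.80
D = 1 − ½ × 0.80 = 1 − 0.400 = 0.6000
D = 0.6000 > 0.4 → Yes.

Yes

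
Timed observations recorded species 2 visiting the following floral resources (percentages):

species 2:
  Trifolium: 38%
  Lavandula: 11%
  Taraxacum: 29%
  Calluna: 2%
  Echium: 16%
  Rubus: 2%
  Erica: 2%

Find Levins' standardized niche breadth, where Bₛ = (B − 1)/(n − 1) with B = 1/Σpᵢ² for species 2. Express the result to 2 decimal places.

Convert percentages to proportions (divide by 100).
Σpᵢ² = 0.38² + 0.11² + 0.29² + 0.02² + 0.16² + 0.02² + 0.02² = 0.1444 + 0.0121 + 0.0841 + 0.0004 + 0.0256 + 0.0004 + 0.0004 = 0.2674
B = 1 / 0.2674 = 3.7397
Bₛ = (B − 1)/(n − 1) = (3.7397 − 1)/(7 − 1) = 2.7397/6 = 0.4566

0.46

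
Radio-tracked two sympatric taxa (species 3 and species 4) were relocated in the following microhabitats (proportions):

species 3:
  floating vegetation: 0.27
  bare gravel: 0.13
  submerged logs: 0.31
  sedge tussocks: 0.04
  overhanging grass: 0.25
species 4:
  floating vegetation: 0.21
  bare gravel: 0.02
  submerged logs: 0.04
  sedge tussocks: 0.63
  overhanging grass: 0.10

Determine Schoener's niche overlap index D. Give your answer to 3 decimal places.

Σ|p₁ᵢ − p₂ᵢ| = 0.06 + 0.11 + 0.27 + 0.59 + 0.15 = 1.18
D = 1 − ½ × 1.18 = 1 − 0.590 = 0.41000

0.410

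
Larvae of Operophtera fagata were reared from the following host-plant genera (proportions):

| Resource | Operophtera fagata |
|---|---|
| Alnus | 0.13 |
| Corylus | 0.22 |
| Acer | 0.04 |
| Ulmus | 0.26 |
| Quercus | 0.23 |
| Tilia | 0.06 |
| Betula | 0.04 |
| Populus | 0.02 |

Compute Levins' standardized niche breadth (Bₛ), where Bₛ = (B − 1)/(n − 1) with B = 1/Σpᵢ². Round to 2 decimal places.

Σpᵢ² = 0.13² + 0.22² + 0.04² + 0.26² + 0.23² + 0.06² + 0.04² + 0.02² = 0.0169 + 0.0484 + 0.0016 + 0.0676 + 0.0529 + 0.0036 + 0.0016 + 0.0004 = 0.1930
B = 1 / 0.1930 = 5.1813
Bₛ = (B − 1)/(n − 1) = (5.1813 − 1)/(8 − 1) = 4.1813/7 = 0.5973

0.60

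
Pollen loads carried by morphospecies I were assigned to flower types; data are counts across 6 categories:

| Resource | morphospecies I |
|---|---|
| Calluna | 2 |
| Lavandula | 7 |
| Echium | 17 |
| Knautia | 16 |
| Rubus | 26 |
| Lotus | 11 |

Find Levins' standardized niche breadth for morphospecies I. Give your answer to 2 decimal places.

Proportions for morphospecies I (n=79): 2/79=0.0253, 7/79=0.0886, 17/79=0.2152, 16/79=0.2025, 26/79=0.3291, 11/79=0.1392
Σpᵢ² = 0.0253² + 0.0886² + 0.2152² + 0.2025² + 0.3291² + 0.1392² = 0.000640 + 0.007850 + 0.046311 + 0.041006 + 0.108307 + 0.019377 = 0.223491
B = 1 / 0.223491 = 4.4745
Bₛ = (B − 1)/(n − 1) = (4.4745 − 1)/(6 − 1) = 3.4745/5 = 0.6949

0.69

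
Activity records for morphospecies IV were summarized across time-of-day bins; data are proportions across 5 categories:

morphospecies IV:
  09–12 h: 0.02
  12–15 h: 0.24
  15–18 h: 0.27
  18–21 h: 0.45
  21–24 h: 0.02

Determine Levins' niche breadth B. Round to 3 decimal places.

2.996

Σpᵢ² = 0.02² + 0.24² + 0.27² + 0.45² + 0.02² = 0.0004 + 0.0576 + 0.0729 + 0.2025 + 0.0004 = 0.3338
B = 1 / 0.3338 = 2.99581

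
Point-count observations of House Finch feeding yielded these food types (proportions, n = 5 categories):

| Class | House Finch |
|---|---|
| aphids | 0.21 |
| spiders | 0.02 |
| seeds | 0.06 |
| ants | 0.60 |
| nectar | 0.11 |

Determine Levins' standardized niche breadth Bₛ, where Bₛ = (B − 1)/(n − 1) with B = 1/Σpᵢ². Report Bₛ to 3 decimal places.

0.345

Σpᵢ² = 0.21² + 0.02² + 0.06² + 0.60² + 0.11² = 0.0441 + 0.0004 + 0.0036 + 0.3600 + 0.0121 = 0.4202
B = 1 / 0.4202 = 2.37982
Bₛ = (B − 1)/(n − 1) = (2.37982 − 1)/(5 − 1) = 1.37982/4 = 0.34496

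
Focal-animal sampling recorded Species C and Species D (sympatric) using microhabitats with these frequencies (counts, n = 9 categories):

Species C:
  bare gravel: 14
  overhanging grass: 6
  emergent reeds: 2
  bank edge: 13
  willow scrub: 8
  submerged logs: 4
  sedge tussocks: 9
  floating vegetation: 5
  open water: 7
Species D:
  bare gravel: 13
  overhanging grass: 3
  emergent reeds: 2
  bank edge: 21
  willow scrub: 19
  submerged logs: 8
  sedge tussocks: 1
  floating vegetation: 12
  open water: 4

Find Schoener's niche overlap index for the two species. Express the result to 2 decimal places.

Proportions for Species C (n=68): 14/68=0.2059, 6/68=0.0882, 2/68=0.0294, 13/68=0.1912, 8/68=0.1176, 4/68=0.0588, 9/68=0.1324, 5/68=0.0735, 7/68=0.1029
Proportions for Species D (n=83): 13/83=0.1566, 3/83=0.0361, 2/83=0.0241, 21/83=0.2530, 19/83=0.2289, 8/83=0.0964, 1/83=0.0120, 12/83=0.1446, 4/83=0.0482
Σ|p₁ᵢ − p₂ᵢ| = 0.0493 + 0.0521 + 0.0053 + 0.0618 + 0.1113 + 0.0376 + 0.1204 + 0.0711 + 0.0547 = 0.5636
D = 1 − ½ × 0.5636 = 1 − 0.28180 = 0.71820

0.72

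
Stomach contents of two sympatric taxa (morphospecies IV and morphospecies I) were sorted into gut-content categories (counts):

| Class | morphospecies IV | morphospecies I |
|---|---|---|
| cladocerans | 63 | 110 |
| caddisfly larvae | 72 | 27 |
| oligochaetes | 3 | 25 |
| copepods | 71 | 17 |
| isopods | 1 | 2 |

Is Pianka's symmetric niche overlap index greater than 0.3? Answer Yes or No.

Proportions for morphospecies IV (n=210): 63/210=0.3000, 72/210=0.3429, 3/210=0.0143, 71/210=0.3381, 1/210=0.0048
Proportions for morphospecies I (n=181): 110/181=0.6077, 27/181=0.1492, 25/181=0.1381, 17/181=0.0939, 2/181=0.0110
Σ p₁ᵢp₂ᵢ = 0.182310 + 0.051161 + 0.001975 + 0.031748 + 0.000053 = 0.267247
Σp_1ᵢ² = 0.3000² + 0.3429² + 0.0143² + 0.3381² + 0.0048² = 0.090000 + 0.117580 + 0.000204 + 0.114312 + 0.000023 = 0.322119
Σp_2ᵢ² = 0.6077² + 0.1492² + 0.1381² + 0.0939² + 0.0110² = 0.369299 + 0.022261 + 0.019072 + 0.008817 + 0.000121 = 0.419570
O = 0.267247 / √(0.322119 × 0.419570) = 0.267247 / 0.3676295 = 0.7269
O = 0.7269 > 0.3 → Yes.

Yes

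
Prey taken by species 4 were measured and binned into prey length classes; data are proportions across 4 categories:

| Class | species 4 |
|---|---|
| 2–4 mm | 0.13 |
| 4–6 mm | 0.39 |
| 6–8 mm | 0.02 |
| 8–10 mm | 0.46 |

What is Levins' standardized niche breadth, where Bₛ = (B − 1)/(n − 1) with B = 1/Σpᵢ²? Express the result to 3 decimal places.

0.542

Σpᵢ² = 0.13² + 0.39² + 0.02² + 0.46² = 0.0169 + 0.1521 + 0.0004 + 0.2116 = 0.3810
B = 1 / 0.3810 = 2.62467
Bₛ = (B − 1)/(n − 1) = (2.62467 − 1)/(4 − 1) = 1.62467/3 = 0.54156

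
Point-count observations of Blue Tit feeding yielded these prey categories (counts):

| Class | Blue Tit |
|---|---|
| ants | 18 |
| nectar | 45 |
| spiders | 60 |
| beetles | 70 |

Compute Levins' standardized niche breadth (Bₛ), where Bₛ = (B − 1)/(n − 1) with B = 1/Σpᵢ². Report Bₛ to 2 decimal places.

Proportions for Blue Tit (n=193): 18/193=0.0933, 45/193=0.2332, 60/193=0.3109, 70/193=0.3627
Σpᵢ² = 0.0933² + 0.2332² + 0.3109² + 0.3627² = 0.008705 + 0.054382 + 0.096659 + 0.131551 = 0.291297
B = 1 / 0.291297 = 3.4329
Bₛ = (B − 1)/(n − 1) = (3.4329 − 1)/(4 − 1) = 2.4329/3 = 0.8110

0.81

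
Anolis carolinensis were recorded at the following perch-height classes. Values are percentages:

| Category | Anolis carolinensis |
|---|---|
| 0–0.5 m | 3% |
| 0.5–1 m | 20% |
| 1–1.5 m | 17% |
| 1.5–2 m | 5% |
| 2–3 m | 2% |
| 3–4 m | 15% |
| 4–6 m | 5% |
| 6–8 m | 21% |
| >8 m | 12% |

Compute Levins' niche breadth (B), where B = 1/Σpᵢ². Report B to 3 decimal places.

6.402

Convert percentages to proportions (divide by 100).
Σpᵢ² = 0.03² + 0.20² + 0.17² + 0.05² + 0.02² + 0.15² + 0.05² + 0.21² + 0.12² = 0.0009 + 0.0400 + 0.0289 + 0.0025 + 0.0004 + 0.0225 + 0.0025 + 0.0441 + 0.0144 = 0.1562
B = 1 / 0.1562 = 6.40205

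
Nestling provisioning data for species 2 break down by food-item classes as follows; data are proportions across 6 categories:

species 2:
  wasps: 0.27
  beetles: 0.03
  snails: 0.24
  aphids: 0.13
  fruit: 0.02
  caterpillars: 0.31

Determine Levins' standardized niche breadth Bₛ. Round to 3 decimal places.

Σpᵢ² = 0.27² + 0.03² + 0.24² + 0.13² + 0.02² + 0.31² = 0.0729 + 0.0009 + 0.0576 + 0.0169 + 0.0004 + 0.0961 = 0.2448
B = 1 / 0.2448 = 4.08497
Bₛ = (B − 1)/(n − 1) = (4.08497 − 1)/(6 − 1) = 3.08497/5 = 0.61699

0.617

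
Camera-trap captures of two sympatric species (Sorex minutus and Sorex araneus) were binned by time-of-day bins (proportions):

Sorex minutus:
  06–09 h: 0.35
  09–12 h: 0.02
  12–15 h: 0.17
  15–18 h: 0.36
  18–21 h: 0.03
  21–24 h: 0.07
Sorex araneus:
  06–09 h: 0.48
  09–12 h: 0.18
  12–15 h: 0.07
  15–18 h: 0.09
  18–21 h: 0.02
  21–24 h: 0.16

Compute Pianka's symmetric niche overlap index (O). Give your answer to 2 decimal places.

0.77

Σ p₁ᵢp₂ᵢ = 0.1680 + 0.0036 + 0.0119 + 0.0324 + 0.0006 + 0.0112 = 0.2277
Σp_1ᵢ² = 0.35² + 0.02² + 0.17² + 0.36² + 0.03² + 0.07² = 0.1225 + 0.0004 + 0.0289 + 0.1296 + 0.0009 + 0.0049 = 0.2872
Σp_2ᵢ² = 0.48² + 0.18² + 0.07² + 0.09² + 0.02² + 0.16² = 0.2304 + 0.0324 + 0.0049 + 0.0081 + 0.0004 + 0.0256 = 0.3018
O = 0.2277 / √(0.2872 × 0.3018) = 0.2277 / 0.29441 = 0.7734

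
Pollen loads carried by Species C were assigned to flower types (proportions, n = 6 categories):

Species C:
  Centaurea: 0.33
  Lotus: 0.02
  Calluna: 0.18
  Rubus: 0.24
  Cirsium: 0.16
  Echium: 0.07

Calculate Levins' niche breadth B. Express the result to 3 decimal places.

4.352

Σpᵢ² = 0.33² + 0.02² + 0.18² + 0.24² + 0.16² + 0.07² = 0.1089 + 0.0004 + 0.0324 + 0.0576 + 0.0256 + 0.0049 = 0.2298
B = 1 / 0.2298 = 4.35161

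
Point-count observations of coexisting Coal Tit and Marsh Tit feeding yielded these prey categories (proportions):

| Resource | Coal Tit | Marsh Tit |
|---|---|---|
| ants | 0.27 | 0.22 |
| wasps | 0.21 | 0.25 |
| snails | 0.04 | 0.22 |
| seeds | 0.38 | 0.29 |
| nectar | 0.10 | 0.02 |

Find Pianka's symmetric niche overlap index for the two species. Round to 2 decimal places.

Σ p₁ᵢp₂ᵢ = 0.0594 + 0.0525 + 0.0088 + 0.1102 + 0.0020 = 0.2329
Σp_1ᵢ² = 0.27² + 0.21² + 0.04² + 0.38² + 0.10² = 0.0729 + 0.0441 + 0.0016 + 0.1444 + 0.0100 = 0.2730
Σp_2ᵢ² = 0.22² + 0.25² + 0.22² + 0.29² + 0.02² = 0.0484 + 0.0625 + 0.0484 + 0.0841 + 0.0004 = 0.2438
O = 0.2329 / √(0.2730 × 0.2438) = 0.2329 / 0.25799 = 0.9027

0.90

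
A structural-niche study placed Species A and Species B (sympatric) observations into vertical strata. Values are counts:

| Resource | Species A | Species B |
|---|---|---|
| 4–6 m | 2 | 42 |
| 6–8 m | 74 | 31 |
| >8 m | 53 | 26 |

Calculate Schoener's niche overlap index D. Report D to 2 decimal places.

0.59

Proportions for Species A (n=129): 2/129=0.0155, 74/129=0.5736, 53/129=0.4109
Proportions for Species B (n=99): 42/99=0.4242, 31/99=0.3131, 26/99=0.2626
Σ|p₁ᵢ − p₂ᵢ| = 0.4087 + 0.2605 + 0.1483 = 0.8175
D = 1 − ½ × 0.8175 = 1 − 0.40875 = 0.59125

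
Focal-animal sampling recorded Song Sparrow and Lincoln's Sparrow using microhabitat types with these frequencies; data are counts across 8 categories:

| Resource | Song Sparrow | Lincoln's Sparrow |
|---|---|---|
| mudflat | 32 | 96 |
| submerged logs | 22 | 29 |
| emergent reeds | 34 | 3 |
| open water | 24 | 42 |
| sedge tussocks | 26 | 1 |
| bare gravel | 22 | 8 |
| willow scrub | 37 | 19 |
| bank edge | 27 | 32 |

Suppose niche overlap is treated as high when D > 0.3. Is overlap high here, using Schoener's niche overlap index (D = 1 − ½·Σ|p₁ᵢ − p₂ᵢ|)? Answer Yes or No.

Yes

Proportions for Song Sparrow (n=224): 32/224=0.1429, 22/224=0.0982, 34/224=0.1518, 24/224=0.1071, 26/224=0.1161, 22/224=0.0982, 37/224=0.1652, 27/224=0.1205
Proportions for Lincoln's Sparrow (n=230): 96/230=0.4174, 29/230=0.1261, 3/230=0.0130, 42/230=0.1826, 1/230=0.0043, 8/230=0.0348, 19/230=0.0826, 32/230=0.1391
Σ|p₁ᵢ − p₂ᵢ| = 0.2745 + 0.0279 + 0.1388 + 0.0755 + 0.1118 + 0.0634 + 0.0826 + 0.0186 = 0.7931
D = 1 − ½ × 0.7931 = 1 − 0.39655 = 0.60345
D = 0.60345 > 0.3 → Yes.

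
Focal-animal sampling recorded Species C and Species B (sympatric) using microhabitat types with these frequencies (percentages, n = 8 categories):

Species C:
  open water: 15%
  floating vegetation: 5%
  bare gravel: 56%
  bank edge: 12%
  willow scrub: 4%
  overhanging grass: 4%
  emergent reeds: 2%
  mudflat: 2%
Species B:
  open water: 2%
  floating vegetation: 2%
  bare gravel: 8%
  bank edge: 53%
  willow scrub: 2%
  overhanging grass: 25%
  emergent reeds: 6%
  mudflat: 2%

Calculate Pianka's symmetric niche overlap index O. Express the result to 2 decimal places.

0.35

Convert percentages to proportions (divide by 100).
Σ p₁ᵢp₂ᵢ = 0.0030 + 0.0010 + 0.0448 + 0.0636 + 0.0008 + 0.0100 + 0.0012 + 0.0004 = 0.1248
Σp_1ᵢ² = 0.15² + 0.05² + 0.56² + 0.12² + 0.04² + 0.04² + 0.02² + 0.02² = 0.0225 + 0.0025 + 0.3136 + 0.0144 + 0.0016 + 0.0016 + 0.0004 + 0.0004 = 0.3570
Σp_2ᵢ² = 0.02² + 0.02² + 0.08² + 0.53² + 0.02² + 0.25² + 0.06² + 0.02² = 0.0004 + 0.0004 + 0.0064 + 0.2809 + 0.0004 + 0.0625 + 0.0036 + 0.0004 = 0.3550
O = 0.1248 / √(0.3570 × 0.3550) = 0.1248 / 0.35600 = 0.3506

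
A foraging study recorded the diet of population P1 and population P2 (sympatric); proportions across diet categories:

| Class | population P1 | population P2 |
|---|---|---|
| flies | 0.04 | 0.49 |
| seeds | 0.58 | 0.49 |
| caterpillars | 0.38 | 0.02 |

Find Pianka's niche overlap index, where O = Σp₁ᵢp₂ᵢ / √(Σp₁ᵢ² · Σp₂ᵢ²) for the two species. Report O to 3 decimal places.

0.647

Σ p₁ᵢp₂ᵢ = 0.0196 + 0.2842 + 0.0076 = 0.3114
Σp_1ᵢ² = 0.04² + 0.58² + 0.38² = 0.0016 + 0.3364 + 0.1444 = 0.4824
Σp_2ᵢ² = 0.49² + 0.49² + 0.02² = 0.2401 + 0.2401 + 0.0004 = 0.4806
O = 0.3114 / √(0.4824 × 0.4806) = 0.3114 / 0.481499 = 0.64673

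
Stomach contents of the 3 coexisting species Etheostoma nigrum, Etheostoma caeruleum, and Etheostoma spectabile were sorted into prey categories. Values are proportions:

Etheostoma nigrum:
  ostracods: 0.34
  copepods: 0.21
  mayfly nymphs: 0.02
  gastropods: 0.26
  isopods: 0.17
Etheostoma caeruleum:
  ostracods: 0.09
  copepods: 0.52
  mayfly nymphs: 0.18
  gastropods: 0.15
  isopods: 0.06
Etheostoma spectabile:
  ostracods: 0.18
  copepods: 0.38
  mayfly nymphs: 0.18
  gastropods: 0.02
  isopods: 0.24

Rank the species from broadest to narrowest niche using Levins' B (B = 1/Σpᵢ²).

Σp_nigrᵢ² = 0.34² + 0.21² + 0.02² + 0.26² + 0.17² = 0.1156 + 0.0441 + 0.0004 + 0.0676 + 0.0289 = 0.2566
B_nigr = 1 / 0.2566 = 3.8971
Σp_caerᵢ² = 0.09² + 0.52² + 0.18² + 0.15² + 0.06² = 0.0081 + 0.2704 + 0.0324 + 0.0225 + 0.0036 = 0.3370
B_caer = 1 / 0.3370 = 2.9674
Σp_specᵢ² = 0.18² + 0.38² + 0.18² + 0.02² + 0.24² = 0.0324 + 0.1444 + 0.0324 + 0.0004 + 0.0576 = 0.2672
B_spec = 1 / 0.2672 = 3.7425
Ranking by B (broadest → narrowest): Etheostoma nigrum (3.90) > Etheostoma spectabile (3.74) > Etheostoma caeruleum (2.97)

Etheostoma nigrum > Etheostoma spectabile > Etheostoma caeruleum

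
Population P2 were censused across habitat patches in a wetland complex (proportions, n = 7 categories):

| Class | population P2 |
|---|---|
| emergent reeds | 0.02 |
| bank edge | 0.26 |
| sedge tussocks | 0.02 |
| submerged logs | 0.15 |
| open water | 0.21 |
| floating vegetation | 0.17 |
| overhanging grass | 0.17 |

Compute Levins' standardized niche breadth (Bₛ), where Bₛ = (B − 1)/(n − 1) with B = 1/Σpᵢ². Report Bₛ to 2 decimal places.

0.70

Σpᵢ² = 0.02² + 0.26² + 0.02² + 0.15² + 0.21² + 0.17² + 0.17² = 0.0004 + 0.0676 + 0.0004 + 0.0225 + 0.0441 + 0.0289 + 0.0289 = 0.1928
B = 1 / 0.1928 = 5.1867
Bₛ = (B − 1)/(n − 1) = (5.1867 − 1)/(7 − 1) = 4.1867/6 = 0.6978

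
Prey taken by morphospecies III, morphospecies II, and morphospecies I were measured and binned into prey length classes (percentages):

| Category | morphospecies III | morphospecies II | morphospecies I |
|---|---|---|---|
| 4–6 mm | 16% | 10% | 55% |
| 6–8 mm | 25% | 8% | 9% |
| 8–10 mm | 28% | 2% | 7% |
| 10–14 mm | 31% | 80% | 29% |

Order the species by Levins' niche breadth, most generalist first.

Convert percentages to proportions (divide by 100).
Σp_IIIᵢ² = 0.16² + 0.25² + 0.28² + 0.31² = 0.0256 + 0.0625 + 0.0784 + 0.0961 = 0.2626
B_III = 1 / 0.2626 = 3.8081
Σp_IIᵢ² = 0.10² + 0.08² + 0.02² + 0.80² = 0.0100 + 0.0064 + 0.0004 + 0.6400 = 0.6568
B_II = 1 / 0.6568 = 1.5225
Σp_Iᵢ² = 0.55² + 0.09² + 0.07² + 0.29² = 0.3025 + 0.0081 + 0.0049 + 0.0841 = 0.3996
B_I = 1 / 0.3996 = 2.5025
Ranking by B (broadest → narrowest): morphospecies III (3.81) > morphospecies I (2.50) > morphospecies II (1.52)

morphospecies III > morphospecies I > morphospecies II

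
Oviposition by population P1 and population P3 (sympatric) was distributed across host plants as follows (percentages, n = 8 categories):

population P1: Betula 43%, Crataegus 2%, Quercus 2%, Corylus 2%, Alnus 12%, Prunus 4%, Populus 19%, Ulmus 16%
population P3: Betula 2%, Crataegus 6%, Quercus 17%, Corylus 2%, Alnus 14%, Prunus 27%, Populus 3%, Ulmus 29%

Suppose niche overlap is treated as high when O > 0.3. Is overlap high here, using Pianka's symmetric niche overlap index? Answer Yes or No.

Convert percentages to proportions (divide by 100).
Σ p₁ᵢp₂ᵢ = 0.0086 + 0.0012 + 0.0034 + 0.0004 + 0.0168 + 0.0108 + 0.0057 + 0.0464 = 0.0933
Σp_1ᵢ² = 0.43² + 0.02² + 0.02² + 0.02² + 0.12² + 0.04² + 0.19² + 0.16² = 0.1849 + 0.0004 + 0.0004 + 0.0004 + 0.0144 + 0.0016 + 0.0361 + 0.0256 = 0.2638
Σp_2ᵢ² = 0.02² + 0.06² + 0.17² + 0.02² + 0.14² + 0.27² + 0.03² + 0.29² = 0.0004 + 0.0036 + 0.0289 + 0.0004 + 0.0196 + 0.0729 + 0.0009 + 0.0841 = 0.2108
O = 0.0933 / √(0.2638 × 0.2108) = 0.0933 / 0.23582 = 0.3956
O = 0.3956 > 0.3 → Yes.

Yes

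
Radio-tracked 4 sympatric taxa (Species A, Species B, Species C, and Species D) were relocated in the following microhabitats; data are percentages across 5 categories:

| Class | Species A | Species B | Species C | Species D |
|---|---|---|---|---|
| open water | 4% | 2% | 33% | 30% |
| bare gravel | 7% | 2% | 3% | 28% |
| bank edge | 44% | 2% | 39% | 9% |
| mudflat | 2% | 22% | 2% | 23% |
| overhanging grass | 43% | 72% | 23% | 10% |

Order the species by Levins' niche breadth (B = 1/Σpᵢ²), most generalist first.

Convert percentages to proportions (divide by 100).
Σp_Aᵢ² = 0.04² + 0.07² + 0.44² + 0.02² + 0.43² = 0.0016 + 0.0049 + 0.1936 + 0.0004 + 0.1849 = 0.3854
B_A = 1 / 0.3854 = 2.5947
Σp_Bᵢ² = 0.02² + 0.02² + 0.02² + 0.22² + 0.72² = 0.0004 + 0.0004 + 0.0004 + 0.0484 + 0.5184 = 0.5680
B_B = 1 / 0.5680 = 1.7606
Σp_Cᵢ² = 0.33² + 0.03² + 0.39² + 0.02² + 0.23² = 0.1089 + 0.0009 + 0.1521 + 0.0004 + 0.0529 = 0.3152
B_C = 1 / 0.3152 = 3.1726
Σp_Dᵢ² = 0.30² + 0.28² + 0.09² + 0.23² + 0.10² = 0.0900 + 0.0784 + 0.0081 + 0.0529 + 0.0100 = 0.2394
B_D = 1 / 0.2394 = 4.1771
Ranking by B (broadest → narrowest): Species D (4.18) > Species C (3.17) > Species A (2.59) > Species B (1.76)

Species D > Species C > Species A > Species B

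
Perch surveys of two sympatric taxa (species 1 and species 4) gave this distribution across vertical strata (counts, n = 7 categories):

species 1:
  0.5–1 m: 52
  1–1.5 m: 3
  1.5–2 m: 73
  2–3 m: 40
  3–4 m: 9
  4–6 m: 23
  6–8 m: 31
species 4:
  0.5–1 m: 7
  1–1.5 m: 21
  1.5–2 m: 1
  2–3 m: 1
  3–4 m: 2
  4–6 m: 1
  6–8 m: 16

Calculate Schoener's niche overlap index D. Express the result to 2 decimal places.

0.39

Proportions for species 1 (n=231): 52/231=0.2251, 3/231=0.0130, 73/231=0.3160, 40/231=0.1732, 9/231=0.0390, 23/231=0.0996, 31/231=0.1342
Proportions for species 4 (n=49): 7/49=0.1429, 21/49=0.4286, 1/49=0.0204, 1/49=0.0204, 2/49=0.0408, 1/49=0.0204, 16/49=0.3265
Σ|p₁ᵢ − p₂ᵢ| = 0.0822 + 0.4156 + 0.2956 + 0.1528 + 0.0018 + 0.0792 + 0.1923 = 1.2195
D = 1 − ½ × 1.2195 = 1 − 0.60975 = 0.39025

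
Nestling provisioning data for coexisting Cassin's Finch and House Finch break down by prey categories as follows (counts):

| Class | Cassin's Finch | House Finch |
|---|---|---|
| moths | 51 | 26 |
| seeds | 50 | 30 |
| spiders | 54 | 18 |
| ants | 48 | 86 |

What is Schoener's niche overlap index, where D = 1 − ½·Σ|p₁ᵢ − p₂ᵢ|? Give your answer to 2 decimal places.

0.70

Proportions for Cassin's Finch (n=203): 51/203=0.2512, 50/203=0.2463, 54/203=0.2660, 48/203=0.2365
Proportions for House Finch (n=160): 26/160=0.1625, 30/160=0.1875, 18/160=0.1125, 86/160=0.5375
Σ|p₁ᵢ − p₂ᵢ| = 0.0887 + 0.0588 + 0.1535 + 0.3010 = 0.6020
D = 1 − ½ × 0.6020 = 1 − 0.30100 = 0.69900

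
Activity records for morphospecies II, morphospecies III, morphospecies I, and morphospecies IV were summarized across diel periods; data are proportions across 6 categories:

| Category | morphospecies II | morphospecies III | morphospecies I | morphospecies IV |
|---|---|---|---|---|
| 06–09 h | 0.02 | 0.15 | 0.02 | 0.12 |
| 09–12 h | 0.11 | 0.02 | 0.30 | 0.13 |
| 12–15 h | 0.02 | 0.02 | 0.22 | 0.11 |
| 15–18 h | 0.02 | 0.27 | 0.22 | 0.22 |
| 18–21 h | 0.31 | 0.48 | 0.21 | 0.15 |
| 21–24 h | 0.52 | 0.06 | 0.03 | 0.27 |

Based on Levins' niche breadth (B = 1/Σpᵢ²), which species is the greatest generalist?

Σp_IIᵢ² = 0.02² + 0.11² + 0.02² + 0.02² + 0.31² + 0.52² = 0.0004 + 0.0121 + 0.0004 + 0.0004 + 0.0961 + 0.2704 = 0.3798
B_II = 1 / 0.3798 = 2.6330
Σp_IIIᵢ² = 0.15² + 0.02² + 0.02² + 0.27² + 0.48² + 0.06² = 0.0225 + 0.0004 + 0.0004 + 0.0729 + 0.2304 + 0.0036 = 0.3302
B_III = 1 / 0.3302 = 3.0285
Σp_Iᵢ² = 0.02² + 0.30² + 0.22² + 0.22² + 0.21² + 0.03² = 0.0004 + 0.0900 + 0.0484 + 0.0484 + 0.0441 + 0.0009 = 0.2322
B_I = 1 / 0.2322 = 4.3066
Σp_IVᵢ² = 0.12² + 0.13² + 0.11² + 0.22² + 0.15² + 0.27² = 0.0144 + 0.0169 + 0.0121 + 0.0484 + 0.0225 + 0.0729 = 0.1872
B_IV = 1 / 0.1872 = 5.3419
Highest B → broadest niche (most generalist): morphospecies IV (B = 5.34).

morphospecies IV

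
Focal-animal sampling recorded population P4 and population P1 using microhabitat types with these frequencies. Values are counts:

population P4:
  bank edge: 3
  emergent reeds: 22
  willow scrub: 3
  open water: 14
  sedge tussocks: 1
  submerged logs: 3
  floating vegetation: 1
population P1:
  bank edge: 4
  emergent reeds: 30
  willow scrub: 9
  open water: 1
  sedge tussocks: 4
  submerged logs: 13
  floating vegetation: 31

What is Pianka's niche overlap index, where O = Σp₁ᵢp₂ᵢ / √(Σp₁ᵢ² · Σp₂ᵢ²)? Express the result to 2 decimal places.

Proportions for population P4 (n=47): 3/47=0.0638, 22/47=0.4681, 3/47=0.0638, 14/47=0.2979, 1/47=0.0213, 3/47=0.0638, 1/47=0.0213
Proportions for population P1 (n=92): 4/92=0.0435, 30/92=0.3261, 9/92=0.0978, 1/92=0.0109, 4/92=0.0435, 13/92=0.1413, 31/92=0.3370
Σ p₁ᵢp₂ᵢ = 0.002775 + 0.152647 + 0.006240 + 0.003247 + 0.000927 + 0.009015 + 0.007178 = 0.182029
Σp_1ᵢ² = 0.0638² + 0.4681² + 0.0638² + 0.2979² + 0.0213² + 0.0638² + 0.0213² = 0.004070 + 0.219118 + 0.004070 + 0.088744 + 0.000454 + 0.004070 + 0.000454 = 0.320980
Σp_2ᵢ² = 0.0435² + 0.3261² + 0.0978² + 0.0109² + 0.0435² + 0.1413² + 0.3370² = 0.001892 + 0.106341 + 0.009565 + 0.000119 + 0.001892 + 0.019966 + 0.113569 = 0.253344
O = 0.182029 / √(0.320980 × 0.253344) = 0.182029 / 0.2851637 = 0.6383

0.64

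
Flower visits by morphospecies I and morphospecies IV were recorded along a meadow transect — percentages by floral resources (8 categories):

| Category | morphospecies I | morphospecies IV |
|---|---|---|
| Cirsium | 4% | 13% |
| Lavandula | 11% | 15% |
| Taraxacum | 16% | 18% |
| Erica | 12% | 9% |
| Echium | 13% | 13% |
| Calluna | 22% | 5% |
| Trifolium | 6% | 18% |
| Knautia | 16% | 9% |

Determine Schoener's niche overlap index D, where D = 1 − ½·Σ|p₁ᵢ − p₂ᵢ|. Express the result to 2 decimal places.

Convert percentages to proportions (divide by 100).
Σ|p₁ᵢ − p₂ᵢ| = 0.09 + 0.04 + 0.02 + 0.03 + 0.00 + 0.17 + 0.12 + 0.07 = 0.54
D = 1 − ½ × 0.54 = 1 − 0.270 = 0.7300

0.73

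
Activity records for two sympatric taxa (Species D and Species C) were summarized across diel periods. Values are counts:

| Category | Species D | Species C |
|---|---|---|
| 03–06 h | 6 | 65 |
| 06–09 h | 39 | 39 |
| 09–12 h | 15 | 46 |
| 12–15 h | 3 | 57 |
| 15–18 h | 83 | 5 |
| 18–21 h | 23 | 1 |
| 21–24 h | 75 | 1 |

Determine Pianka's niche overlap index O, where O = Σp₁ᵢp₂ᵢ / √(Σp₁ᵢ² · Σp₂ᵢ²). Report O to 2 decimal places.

0.26

Proportions for Species D (n=244): 6/244=0.0246, 39/244=0.1598, 15/244=0.0615, 3/244=0.0123, 83/244=0.3402, 23/244=0.0943, 75/244=0.3074
Proportions for Species C (n=214): 65/214=0.3037, 39/214=0.1822, 46/214=0.2150, 57/214=0.2664, 5/214=0.0234, 1/214=0.0047, 1/214=0.0047
Σ p₁ᵢp₂ᵢ = 0.007471 + 0.029116 + 0.013223 + 0.003277 + 0.007961 + 0.000443 + 0.001445 = 0.062936
Σp_1ᵢ² = 0.0246² + 0.1598² + 0.0615² + 0.0123² + 0.3402² + 0.0943² + 0.3074² = 0.000605 + 0.025536 + 0.003782 + 0.000151 + 0.115736 + 0.008892 + 0.094495 = 0.249197
Σp_2ᵢ² = 0.3037² + 0.1822² + 0.2150² + 0.2664² + 0.0234² + 0.0047² + 0.0047² = 0.092234 + 0.033197 + 0.046225 + 0.070969 + 0.000548 + 0.000022 + 0.000022 = 0.243217
O = 0.062936 / √(0.249197 × 0.243217) = 0.062936 / 0.2461888 = 0.2556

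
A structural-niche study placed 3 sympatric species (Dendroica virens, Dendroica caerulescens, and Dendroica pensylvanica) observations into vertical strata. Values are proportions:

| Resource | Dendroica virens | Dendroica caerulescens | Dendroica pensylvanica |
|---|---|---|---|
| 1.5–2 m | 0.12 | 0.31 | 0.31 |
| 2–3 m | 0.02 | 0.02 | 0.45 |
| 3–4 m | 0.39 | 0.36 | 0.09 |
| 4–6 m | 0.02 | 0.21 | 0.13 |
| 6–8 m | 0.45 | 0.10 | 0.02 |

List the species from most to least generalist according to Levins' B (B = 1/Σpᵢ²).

Σp_vireᵢ² = 0.12² + 0.02² + 0.39² + 0.02² + 0.45² = 0.0144 + 0.0004 + 0.1521 + 0.0004 + 0.2025 = 0.3698
B_vire = 1 / 0.3698 = 2.7042
Σp_caerᵢ² = 0.31² + 0.02² + 0.36² + 0.21² + 0.10² = 0.0961 + 0.0004 + 0.1296 + 0.0441 + 0.0100 = 0.2802
B_caer = 1 / 0.2802 = 3.5689
Σp_pensᵢ² = 0.31² + 0.45² + 0.09² + 0.13² + 0.02² = 0.0961 + 0.2025 + 0.0081 + 0.0169 + 0.0004 = 0.3240
B_pens = 1 / 0.3240 = 3.0864
Ranking by B (broadest → narrowest): Dendroica caerulescens (3.57) > Dendroica pensylvanica (3.09) > Dendroica virens (2.70)

Dendroica caerulescens > Dendroica pensylvanica > Dendroica virens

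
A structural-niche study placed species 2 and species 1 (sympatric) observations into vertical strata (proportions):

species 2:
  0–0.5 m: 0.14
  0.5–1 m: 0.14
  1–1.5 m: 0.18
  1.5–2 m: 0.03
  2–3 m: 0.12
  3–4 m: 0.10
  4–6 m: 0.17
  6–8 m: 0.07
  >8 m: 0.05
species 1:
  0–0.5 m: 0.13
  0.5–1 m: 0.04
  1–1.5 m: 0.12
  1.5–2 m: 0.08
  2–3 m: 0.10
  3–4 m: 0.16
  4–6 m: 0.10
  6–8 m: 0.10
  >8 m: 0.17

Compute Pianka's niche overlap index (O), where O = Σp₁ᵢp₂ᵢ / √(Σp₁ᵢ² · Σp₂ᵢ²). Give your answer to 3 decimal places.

0.843

Σ p₁ᵢp₂ᵢ = 0.0182 + 0.0056 + 0.0216 + 0.0024 + 0.0120 + 0.0160 + 0.0170 + 0.0070 + 0.0085 = 0.1083
Σp_1ᵢ² = 0.14² + 0.14² + 0.18² + 0.03² + 0.12² + 0.10² + 0.17² + 0.07² + 0.05² = 0.0196 + 0.0196 + 0.0324 + 0.0009 + 0.0144 + 0.0100 + 0.0289 + 0.0049 + 0.0025 = 0.1332
Σp_2ᵢ² = 0.13² + 0.04² + 0.12² + 0.08² + 0.10² + 0.16² + 0.10² + 0.10² + 0.17² = 0.0169 + 0.0016 + 0.0144 + 0.0064 + 0.0100 + 0.0256 + 0.0100 + 0.0100 + 0.0289 = 0.1238
O = 0.1083 / √(0.1332 × 0.1238) = 0.1083 / 0.128414 = 0.84337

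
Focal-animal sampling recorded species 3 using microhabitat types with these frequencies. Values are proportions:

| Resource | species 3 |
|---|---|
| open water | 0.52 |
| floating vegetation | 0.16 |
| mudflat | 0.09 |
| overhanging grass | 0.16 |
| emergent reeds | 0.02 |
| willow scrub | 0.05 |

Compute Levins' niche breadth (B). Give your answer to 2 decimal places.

Σpᵢ² = 0.52² + 0.16² + 0.09² + 0.16² + 0.02² + 0.05² = 0.2704 + 0.0256 + 0.0081 + 0.0256 + 0.0004 + 0.0025 = 0.3326
B = 1 / 0.3326 = 3.0066

3.01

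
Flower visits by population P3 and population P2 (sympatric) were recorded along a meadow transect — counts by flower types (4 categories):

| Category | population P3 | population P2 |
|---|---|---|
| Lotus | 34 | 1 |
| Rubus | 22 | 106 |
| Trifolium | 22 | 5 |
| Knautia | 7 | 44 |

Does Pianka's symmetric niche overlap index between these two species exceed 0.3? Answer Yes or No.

Proportions for population P3 (n=85): 34/85=0.4000, 22/85=0.2588, 22/85=0.2588, 7/85=0.0824
Proportions for population P2 (n=156): 1/156=0.0064, 106/156=0.6795, 5/156=0.0321, 44/156=0.2821
Σ p₁ᵢp₂ᵢ = 0.002560 + 0.175855 + 0.008307 + 0.023245 = 0.209967
Σp_1ᵢ² = 0.4000² + 0.2588² + 0.2588² + 0.0824² = 0.160000 + 0.066977 + 0.066977 + 0.006790 = 0.300744
Σp_2ᵢ² = 0.0064² + 0.6795² + 0.0321² + 0.2821² = 0.000041 + 0.461720 + 0.001030 + 0.079580 = 0.542371
O = 0.209967 / √(0.300744 × 0.542371) = 0.209967 / 0.4038748 = 0.5199
O = 0.5199 > 0.3 → Yes.

Yes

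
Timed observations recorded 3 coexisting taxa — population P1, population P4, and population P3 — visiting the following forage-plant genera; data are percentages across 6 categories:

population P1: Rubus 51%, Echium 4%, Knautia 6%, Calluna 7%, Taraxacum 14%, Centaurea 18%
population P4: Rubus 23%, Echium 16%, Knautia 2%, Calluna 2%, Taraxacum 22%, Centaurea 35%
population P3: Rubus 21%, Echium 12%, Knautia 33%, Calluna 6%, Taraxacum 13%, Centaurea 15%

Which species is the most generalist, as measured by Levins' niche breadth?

population P3

Convert percentages to proportions (divide by 100).
Σp_P1ᵢ² = 0.51² + 0.04² + 0.06² + 0.07² + 0.14² + 0.18² = 0.2601 + 0.0016 + 0.0036 + 0.0049 + 0.0196 + 0.0324 = 0.3222
B_P1 = 1 / 0.3222 = 3.1037
Σp_P4ᵢ² = 0.23² + 0.16² + 0.02² + 0.02² + 0.22² + 0.35² = 0.0529 + 0.0256 + 0.0004 + 0.0004 + 0.0484 + 0.1225 = 0.2502
B_P4 = 1 / 0.2502 = 3.9968
Σp_P3ᵢ² = 0.21² + 0.12² + 0.33² + 0.06² + 0.13² + 0.15² = 0.0441 + 0.0144 + 0.1089 + 0.0036 + 0.0169 + 0.0225 = 0.2104
B_P3 = 1 / 0.2104 = 4.7529
Highest B → broadest niche (most generalist): population P3 (B = 4.75).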